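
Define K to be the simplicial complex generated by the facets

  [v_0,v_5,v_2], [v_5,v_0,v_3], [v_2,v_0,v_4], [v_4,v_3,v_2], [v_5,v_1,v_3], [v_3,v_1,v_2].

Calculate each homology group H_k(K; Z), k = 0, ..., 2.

H_0 = Z,  H_1 = Z,  H_2 = 0.

Order the vertices as v_0 < v_1 < v_2 < v_3 < v_4 < v_5. Listing each simplex with vertices in this order, K has dimension 2 with simplices:

  0-simplices (6): [v_0], [v_1], [v_2], [v_3], [v_4], [v_5]
  1-simplices (12): [v_0,v_2], [v_0,v_3], [v_0,v_4], [v_0,v_5], [v_1,v_2], [v_1,v_3], [v_1,v_5], [v_2,v_3], [v_2,v_4], [v_2,v_5], [v_3,v_4], [v_3,v_5]
  2-simplices (6): [v_0,v_2,v_4], [v_0,v_2,v_5], [v_0,v_3,v_5], [v_1,v_2,v_3], [v_1,v_3,v_5], [v_2,v_3,v_4]

giving chain groups C_0 ≅ Z^6, C_1 ≅ Z^12, C_2 ≅ Z^6.

Boundary ∂_1: C_1 → C_0 maps an edge to its endpoints' difference, ∂[p,q] = q − p. For instance
  ∂[v_2,v_3] = [v_3] − [v_2].
This gives a 6×12 integer matrix of rank 5; reducing to Smith normal form yields diagonal entries (1,1,1,1,1).

The boundary map ∂_2: C_2 → C_1 sends each 2-simplex [p,q,r] to [q,r] − [p,r] + [p,q]. For instance
  ∂[v_0,v_3,v_5] = [v_3,v_5] − [v_0,v_5] + [v_0,v_3],
  ∂[v_1,v_3,v_5] = [v_3,v_5] − [v_1,v_5] + [v_1,v_3].
As a 12×6 matrix over Z this has rank 6, with invariant factors (1,1,1,1,1,1).

From H_k ≅ ker(∂_k) / im(∂_{k+1}) we obtain:

  H_0: rank C_0 − rank ∂_1 = 6 − 5 = 1, and the invariant factors of ∂_1 are all 1, so H_0 = Z.
  H_1: rank ker ∂_1 − rank ∂_2 = (12 − 5) − 6 = 1, and the invariant factors of ∂_2 are all 1, so H_1 = Z.
  H_2: rank ker ∂_2 − rank ∂_3 = (6 − 6) − 0 = 0, and there is no ∂_3, so H_2 = 0.

(K is a triangulation of the cylinder S^1 x I.)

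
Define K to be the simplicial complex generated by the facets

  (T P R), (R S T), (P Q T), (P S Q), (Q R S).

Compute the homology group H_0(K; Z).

We work with the vertex ordering P < Q < R < S < T. The simplices of K, each written with vertices in increasing order, are:

  0-simplices (5): P, Q, R, S, T
  1-simplices (10): PQ, PR, PS, PT, QR, QS, QT, RS, RT, ST
  2-simplices (5): PQS, PQT, PRT, QRS, RST

giving chain groups C_0 ≅ Z^5, C_1 ≅ Z^10, C_2 ≅ Z^5.

The boundary map ∂_1: C_1 → C_0 sends each edge [p,q] (with p < q) to q − p. For instance
  ∂QR = R − Q.
The resulting 5×10 matrix has rank 4, and its Smith normal form has invariant factors (1,1,1,1).

Boundary ∂_2: C_2 → C_1 acts by ∂[p,q,r] = [q,r] − [p,r] + [p,q]. For instance
  ∂PQT = QT − PT + PQ,
  ∂PQS = QS − PS + PQ.
The resulting 10×5 matrix has rank 5, and its Smith normal form has invariant factors (1,1,1,1,1).

Reading off H_k = ker ∂_k / im ∂_{k+1}:

  H_0: rank C_0 − rank ∂_1 = 5 − 4 = 1, and the invariant factors of ∂_1 are all 1, so H_0 = Z.

(K is a triangulation of the Möbius band.)

H_0 = Z.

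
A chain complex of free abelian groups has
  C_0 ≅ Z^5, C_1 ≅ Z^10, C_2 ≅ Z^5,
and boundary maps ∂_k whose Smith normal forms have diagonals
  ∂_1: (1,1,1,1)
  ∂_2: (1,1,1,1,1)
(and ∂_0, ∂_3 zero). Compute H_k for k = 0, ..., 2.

H_0: b_0 = 5 − 0 − 4 = 1; torsion from ∂_1 factors > 1: none. So H_0 ≅ Z.
H_1: b_1 = 10 − 4 − 5 = 1; torsion from ∂_2 factors > 1: none. So H_1 ≅ Z.
H_2: b_2 = 5 − 5 − 0 = 0; torsion from ∂_3 factors > 1: none. So H_2 ≅ 0.

H_0 ≅ Z,  H_1 ≅ Z,  H_2 = 0.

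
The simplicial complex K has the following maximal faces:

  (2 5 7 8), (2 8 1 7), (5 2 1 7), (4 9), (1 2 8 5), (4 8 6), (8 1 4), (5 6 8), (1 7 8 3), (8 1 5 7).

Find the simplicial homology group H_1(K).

H_1 ≅ 0.

Order the vertices as 1 < 2 < 3 < 4 < 5 < 6 < 7 < 8 < 9. Listing each simplex with vertices in this order, K has dimension 3 with simplices:

  0-simplices (9): [1], [2], [3], [4], [5], [6], [7], [8], [9]
  1-simplices (19): [1,2], [1,3], [1,4], [1,5], [1,7], [1,8], [2,5], [2,7], [2,8], [3,7], [3,8], [4,6], [4,8], [4,9], [5,6], [5,7], [5,8], [6,8], [7,8]
  2-simplices (16): [1,2,5], [1,2,7], [1,2,8], [1,3,7], [1,3,8], [1,4,8], [1,5,7], [1,5,8], [1,7,8], [2,5,7], [2,5,8], [2,7,8], [3,7,8], [4,6,8], [5,6,8], [5,7,8]
  3-simplices (6): [1,2,5,7], [1,2,5,8], [1,2,7,8], [1,3,7,8], [1,5,7,8], [2,5,7,8]

Hence C_0 ≅ Z^9, C_1 ≅ Z^19, C_2 ≅ Z^16, C_3 ≅ Z^6.

The boundary map ∂_1: C_1 → C_0 is given by ∂[p,q] = [q] − [p].
As a 9×19 matrix over Z this has rank 8, with invariant factors (1,1,1,1,1,1,1,1).

∂_2: C_2 → C_1 maps a triangle to the signed sum of its edges. For instance
  ∂[3,7,8] = [7,8] − [3,8] + [3,7],
  ∂[2,5,7] = [5,7] − [2,7] + [2,5].
The resulting 19×16 matrix has rank 11, and its Smith normal form has invariant factors (1,1,1,1,1,1,1,1,1,1,1).

∂_3: C_3 → C_2 sends each 3-simplex σ to the alternating sum Σ_i (−1)^i (σ with its i-th vertex removed). For instance
  ∂[1,2,7,8] = [2,7,8] − [1,7,8] + [1,2,8] − [1,2,7],
  ∂[1,5,7,8] = [5,7,8] − [1,7,8] + [1,5,8] − [1,5,7].
This gives a 16×6 integer matrix of rank 5; reducing to Smith normal form yields diagonal entries (1,1,1,1,1).

Now H_k = ker ∂_k / im ∂_{k+1}, so:

  H_1: rank ker ∂_1 − rank ∂_2 = (19 − 8) − 11 = 0, and the invariant factors of ∂_2 are all 1, so H_1 = 0.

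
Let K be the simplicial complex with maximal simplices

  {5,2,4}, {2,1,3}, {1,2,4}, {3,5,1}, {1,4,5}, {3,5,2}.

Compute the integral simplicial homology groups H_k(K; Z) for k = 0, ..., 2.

H_0 = Z,  H_1 = 0,  H_2 = Z.

Take the total order 1 < 2 < 3 < 4 < 5 on the vertex set. Then K (dimension 2) consists of the simplices:

  0-simplices (5): [1], [2], [3], [4], [5]
  1-simplices (9): [1,2], [1,3], [1,4], [1,5], [2,3], [2,4], [2,5], [3,5], [4,5]
  2-simplices (6): [1,2,3], [1,2,4], [1,3,5], [1,4,5], [2,3,5], [2,4,5]

so the chain groups are C_0 ≅ Z^5, C_1 ≅ Z^9, C_2 ≅ Z^6.

∂_1: C_1 → C_0 sends each edge [p,q] (with p < q) to q − p.
The resulting 5×9 matrix has rank 4, and its Smith normal form has invariant factors (1,1,1,1).

The boundary map ∂_2: C_2 → C_1 acts by ∂[p,q,r] = [q,r] − [p,r] + [p,q]. For instance
  ∂[2,4,5] = [4,5] − [2,5] + [2,4],
  ∂[1,4,5] = [4,5] − [1,5] + [1,4].
The resulting 9×6 matrix has rank 5, and its Smith normal form has invariant factors (1,1,1,1,1).

Computing H_k = (kernel of ∂_k) / (image of ∂_{k+1}):

  H_0: rank C_0 − rank ∂_1 = 5 − 4 = 1, and the invariant factors of ∂_1 are all 1, so H_0 ≅ Z.
  H_1: rank ker ∂_1 − rank ∂_2 = (9 − 4) − 5 = 0, and the invariant factors of ∂_2 are all 1, so H_1 ≅ 0.
  H_2: rank ker ∂_2 − rank ∂_3 = (6 − 5) − 0 = 1, and there is no ∂_3, so H_2 ≅ Z.

(K is a triangulation of the 2-sphere S^2.)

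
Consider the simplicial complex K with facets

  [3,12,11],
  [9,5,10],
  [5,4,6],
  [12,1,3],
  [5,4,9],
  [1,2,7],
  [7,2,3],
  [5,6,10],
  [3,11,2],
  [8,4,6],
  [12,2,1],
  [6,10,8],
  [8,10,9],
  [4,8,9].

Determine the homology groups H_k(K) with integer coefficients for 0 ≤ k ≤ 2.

H_0 = Z^2,  H_1 = Z,  H_2 = Z.

We work with the vertex ordering 1 < 2 < 3 < 4 < 5 < 6 < 7 < 8 < 9 < 10 < 11 < 12. The simplices of K, each written with vertices in increasing order, are:

  0-simplices (12): [1], [2], [3], [4], [5], [6], [7], [8], [9], [10], [11], [12]
  1-simplices (24): (24 of them)
  2-simplices (14): [1,2,7], [1,2,12], [1,3,12], [2,3,7], [2,3,11], [3,11,12], [4,5,6], [4,5,9], [4,6,8], [4,8,9], [5,6,10], [5,9,10], [6,8,10], [8,9,10]

so the chain groups are C_0 ≅ Z^12, C_1 ≅ Z^24, C_2 ≅ Z^14.

The boundary map ∂_1: C_1 → C_0 sends each edge [p,q] (with p < q) to q − p. For instance
  ∂[5,10] = [10] − [5].
The 12×24 boundary matrix has rank 10 and Smith normal form diag(1,1,1,1,1,1,1,1,1,1).

The boundary map ∂_2: C_2 → C_1 sends each 2-simplex [p,q,r] to [q,r] − [p,r] + [p,q]. For instance
  ∂[1,2,12] = [2,12] − [1,12] + [1,2],
  ∂[3,11,12] = [11,12] − [3,12] + [3,11].
The 24×14 boundary matrix has rank 13 and Smith normal form diag(1,1,1,1,1,1,1,1,1,1,1,1,1).

Now H_k = ker ∂_k / im ∂_{k+1}, so:

  H_0: rank C_0 − rank ∂_1 = 12 − 10 = 2, and the invariant factors of ∂_1 are all 1, so H_0 = Z^2.
  H_1: rank ker ∂_1 − rank ∂_2 = (24 − 10) − 13 = 1, and the invariant factors of ∂_2 are all 1, so H_1 = Z.
  H_2: rank ker ∂_2 − rank ∂_3 = (14 − 13) − 0 = 1, and there is no ∂_3, so H_2 = Z.

As a check, the Euler characteristic is 12 − 24 + 14 = 2, which agrees with 2 − 1 + 1 = 2.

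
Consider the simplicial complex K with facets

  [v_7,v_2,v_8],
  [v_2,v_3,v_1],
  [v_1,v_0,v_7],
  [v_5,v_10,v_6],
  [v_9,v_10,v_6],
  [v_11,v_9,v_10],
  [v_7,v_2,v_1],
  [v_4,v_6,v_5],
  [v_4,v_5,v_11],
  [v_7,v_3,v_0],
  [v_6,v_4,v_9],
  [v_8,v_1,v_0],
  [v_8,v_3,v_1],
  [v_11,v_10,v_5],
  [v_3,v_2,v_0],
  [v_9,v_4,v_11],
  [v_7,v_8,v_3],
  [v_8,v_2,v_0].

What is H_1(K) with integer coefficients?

H_1 ≅ Z/2.

Order the vertices as v_0 < v_1 < v_2 < v_3 < v_4 < v_5 < v_6 < v_7 < v_8 < v_9 < v_10 < v_11. Listing each simplex with vertices in this order, K has dimension 2 with simplices:

  0-simplices (12): [v_0], [v_1], [v_2], [v_3], [v_4], [v_5], [v_6], [v_7], [v_8], [v_9], [v_10], [v_11]
  1-simplices (27): (27 of them)
  2-simplices (18): (18 of them)

giving chain groups C_0 ≅ Z^12, C_1 ≅ Z^27, C_2 ≅ Z^18.

∂_1: C_1 → C_0 is given by ∂[p,q] = [q] − [p].
This gives a 12×27 integer matrix of rank 10; reducing to Smith normal form yields diagonal entries (1,1,1,1,1,1,1,1,1,1).

Boundary ∂_2: C_2 → C_1 maps a triangle to the signed sum of its edges. For instance
  ∂[v_0,v_2,v_8] = [v_2,v_8] − [v_0,v_8] + [v_0,v_2],
  ∂[v_1,v_2,v_3] = [v_2,v_3] − [v_1,v_3] + [v_1,v_2].
The resulting 27×18 matrix has rank 17, and its Smith normal form has invariant factors (1,1,1,1,1,1,1,1,1,1,1,1,1,1,1,1,2).

Now H_k = ker ∂_k / im ∂_{k+1}, so:

  H_1: rank ker ∂_1 − rank ∂_2 = (27 − 10) − 17 = 0, and ∂_2 has invariant factor 2 > 1, so H_1 ≅ Z/2.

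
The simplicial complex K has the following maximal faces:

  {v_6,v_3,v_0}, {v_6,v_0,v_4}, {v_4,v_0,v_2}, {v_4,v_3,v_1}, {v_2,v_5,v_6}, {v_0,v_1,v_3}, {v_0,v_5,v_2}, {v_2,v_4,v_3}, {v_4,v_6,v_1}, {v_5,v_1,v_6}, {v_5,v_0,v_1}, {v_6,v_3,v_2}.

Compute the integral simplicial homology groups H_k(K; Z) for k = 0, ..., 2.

H_0 ≅ Z,  H_1 ≅ Z/2,  H_2 = 0.

Fix the vertex order v_0 < v_1 < v_2 < v_3 < v_4 < v_5 < v_6 and write every simplex with vertices in increasing order. Then dim K = 2 and the simplices of K are:

  0-simplices (7): [v_0], [v_1], [v_2], [v_3], [v_4], [v_5], [v_6]
  1-simplices (18): (18 of them)
  2-simplices (12): (12 of them)

Hence C_0 ≅ Z^7, C_1 ≅ Z^18, C_2 ≅ Z^12.

∂_1: C_1 → C_0 is given by ∂[p,q] = [q] − [p].
The 7×18 boundary matrix has rank 6 and Smith normal form diag(1,1,1,1,1,1).

The boundary map ∂_2: C_2 → C_1 maps a triangle to the signed sum of its edges. For instance
  ∂[v_0,v_1,v_5] = [v_1,v_5] − [v_0,v_5] + [v_0,v_1],
  ∂[v_1,v_3,v_4] = [v_3,v_4] − [v_1,v_4] + [v_1,v_3].
This gives a 18×12 integer matrix of rank 12; reducing to Smith normal form yields diagonal entries (1,1,1,1,1,1,1,1,1,1,1,2).

Computing H_k = (kernel of ∂_k) / (image of ∂_{k+1}):

  H_0: rank C_0 − rank ∂_1 = 7 − 6 = 1, and the invariant factors of ∂_1 are all 1, so H_0 = Z.
  H_1: rank ker ∂_1 − rank ∂_2 = (18 − 6) − 12 = 0, and ∂_2 has invariant factor 2 > 1, so H_1 = Z/2.
  H_2: rank ker ∂_2 − rank ∂_3 = (12 − 12) − 0 = 0, and there is no ∂_3, so H_2 = 0.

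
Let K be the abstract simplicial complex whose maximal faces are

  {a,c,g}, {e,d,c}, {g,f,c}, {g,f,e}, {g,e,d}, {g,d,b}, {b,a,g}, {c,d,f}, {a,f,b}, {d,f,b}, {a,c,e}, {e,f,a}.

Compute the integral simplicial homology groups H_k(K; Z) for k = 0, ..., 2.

H_0 = Z,  H_1 = Z/2,  H_2 = 0.

Order the vertices as a < b < c < d < e < f < g. Listing each simplex with vertices in this order, K has dimension 2 with simplices:

  0-simplices (7): a, b, c, d, e, f, g
  1-simplices (18): ab, ac, ae, af, ag, bd, bf, bg, cd, ce, cf, cg, de, df, dg, ef, eg, fg
  2-simplices (12): abf, abg, ace, acg, aef, bdf, bdg, cde, cdf, cfg, deg, efg

Hence C_0 ≅ Z^7, C_1 ≅ Z^18, C_2 ≅ Z^12.

Boundary ∂_1: C_1 → C_0 is given by ∂[p,q] = [q] − [p]. For instance
  ∂ab = b − a.
This gives a 7×18 integer matrix of rank 6; reducing to Smith normal form yields diagonal entries (1,1,1,1,1,1).

∂_2: C_2 → C_1 sends each 2-simplex [p,q,r] to [q,r] − [p,r] + [p,q]. For instance
  ∂ace = ce − ae + ac,
  ∂deg = eg − dg + de.
The resulting 18×12 matrix has rank 12, and its Smith normal form has invariant factors (1,1,1,1,1,1,1,1,1,1,1,2).

Reading off H_k = ker ∂_k / im ∂_{k+1}:

  H_0: rank C_0 − rank ∂_1 = 7 − 6 = 1, and the invariant factors of ∂_1 are all 1, so H_0 = Z.
  H_1: rank ker ∂_1 − rank ∂_2 = (18 − 6) − 12 = 0, and ∂_2 has invariant factor 2 > 1, so H_1 = Z/2.
  H_2: rank ker ∂_2 − rank ∂_3 = (12 − 12) − 0 = 0, and there is no ∂_3, so H_2 = 0.

As a check, the Euler characteristic is 7 − 18 + 12 = 1, which agrees with 1 − 0 + 0 = 1.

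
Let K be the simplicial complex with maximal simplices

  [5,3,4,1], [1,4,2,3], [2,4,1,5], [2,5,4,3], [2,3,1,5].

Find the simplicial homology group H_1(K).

We work with the vertex ordering 1 < 2 < 3 < 4 < 5. The simplices of K, each written with vertices in increasing order, are:

  0-simplices (5): [1], [2], [3], [4], [5]
  1-simplices (10): [1,2], [1,3], [1,4], [1,5], [2,3], [2,4], [2,5], [3,4], [3,5], [4,5]
  2-simplices (10): [1,2,3], [1,2,4], [1,2,5], [1,3,4], [1,3,5], [1,4,5], [2,3,4], [2,3,5], [2,4,5], [3,4,5]
  3-simplices (5): [1,2,3,4], [1,2,3,5], [1,2,4,5], [1,3,4,5], [2,3,4,5]

Hence C_0 ≅ Z^5, C_1 ≅ Z^10, C_2 ≅ Z^10, C_3 ≅ Z^5.

The boundary map ∂_1: C_1 → C_0 maps an edge to its endpoints' difference, ∂[p,q] = q − p. For instance
  ∂[2,4] = [4] − [2].
This gives a 5×10 integer matrix of rank 4; reducing to Smith normal form yields diagonal entries (1,1,1,1).

The boundary map ∂_2: C_2 → C_1 sends each 2-simplex [p,q,r] to [q,r] − [p,r] + [p,q]. For instance
  ∂[2,3,4] = [3,4] − [2,4] + [2,3],
  ∂[1,2,4] = [2,4] − [1,4] + [1,2].
The resulting 10×10 matrix has rank 6, and its Smith normal form has invariant factors (1,1,1,1,1,1).

The boundary map ∂_3: C_3 → C_2 sends each 3-simplex σ to the alternating sum Σ_i (−1)^i (σ with its i-th vertex removed). For instance
  ∂[1,2,3,4] = [2,3,4] − [1,3,4] + [1,2,4] − [1,2,3],
  ∂[1,2,4,5] = [2,4,5] − [1,4,5] + [1,2,5] − [1,2,4].
The resulting 10×5 matrix has rank 4, and its Smith normal form has invariant factors (1,1,1,1).

Computing H_k = (kernel of ∂_k) / (image of ∂_{k+1}):

  H_1: rank ker ∂_1 − rank ∂_2 = (10 − 4) − 6 = 0, and the invariant factors of ∂_2 are all 1, so H_1 = 0.

(K is a triangulation of the 3-sphere S^3.)

H_1 ≅ 0.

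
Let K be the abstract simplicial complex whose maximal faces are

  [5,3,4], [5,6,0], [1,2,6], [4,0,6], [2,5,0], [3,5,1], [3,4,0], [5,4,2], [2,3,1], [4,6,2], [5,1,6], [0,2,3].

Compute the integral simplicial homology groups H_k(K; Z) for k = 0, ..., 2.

H_0 = Z,  H_1 = Z/2Z,  H_2 = 0.

Take the total order 0 < 1 < 2 < 3 < 4 < 5 < 6 on the vertex set. Then K (dimension 2) consists of the simplices:

  0-simplices (7): [0], [1], [2], [3], [4], [5], [6]
  1-simplices (18): [0,2], [0,3], [0,4], [0,5], [0,6], [1,2], [1,3], [1,5], [1,6], [2,3], [2,4], [2,5], [2,6], [3,4], [3,5], [4,5], [4,6], [5,6]
  2-simplices (12): [0,2,3], [0,2,5], [0,3,4], [0,4,6], [0,5,6], [1,2,3], [1,2,6], [1,3,5], [1,5,6], [2,4,5], [2,4,6], [3,4,5]

giving chain groups C_0 ≅ Z^7, C_1 ≅ Z^18, C_2 ≅ Z^12.

The boundary map ∂_1: C_1 → C_0 is given by ∂[p,q] = [q] − [p]. For instance
  ∂[0,6] = [6] − [0].
The resulting 7×18 matrix has rank 6, and its Smith normal form has invariant factors (1,1,1,1,1,1).

∂_2: C_2 → C_1 acts by ∂[p,q,r] = [q,r] − [p,r] + [p,q]. For instance
  ∂[0,5,6] = [5,6] − [0,6] + [0,5],
  ∂[1,2,3] = [2,3] − [1,3] + [1,2].
As a 18×12 matrix over Z this has rank 12, with invariant factors (1,1,1,1,1,1,1,1,1,1,1,2).

Reading off H_k = ker ∂_k / im ∂_{k+1}:

  H_0: rank C_0 − rank ∂_1 = 7 − 6 = 1, and the invariant factors of ∂_1 are all 1, so H_0 = Z.
  H_1: rank ker ∂_1 − rank ∂_2 = (18 − 6) − 12 = 0, and ∂_2 has invariant factor 2 > 1, so H_1 = Z/2Z.
  H_2: rank ker ∂_2 − rank ∂_3 = (12 − 12) − 0 = 0, and there is no ∂_3, so H_2 = 0.

As a check, the Euler characteristic is 7 − 18 + 12 = 1, which agrees with 1 − 0 + 0 = 1.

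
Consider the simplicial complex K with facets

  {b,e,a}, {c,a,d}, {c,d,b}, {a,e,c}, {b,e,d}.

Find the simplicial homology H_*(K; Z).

H_0 ≅ Z,  H_1 ≅ Z,  H_2 = 0.

Take the total order a < b < c < d < e on the vertex set. Then K (dimension 2) consists of the simplices:

  0-simplices (5): a, b, c, d, e
  1-simplices (10): ab, ac, ad, ae, bc, bd, be, cd, ce, de
  2-simplices (5): abe, acd, ace, bcd, bde

Hence C_0 ≅ Z^5, C_1 ≅ Z^10, C_2 ≅ Z^5.

∂_1: C_1 → C_0 sends each edge [p,q] (with p < q) to q − p.
The 5×10 boundary matrix has rank 4 and Smith normal form diag(1,1,1,1).

∂_2: C_2 → C_1 acts by ∂[p,q,r] = [q,r] − [p,r] + [p,q]. For instance
  ∂ace = ce − ae + ac,
  ∂acd = cd − ad + ac.
The resulting 10×5 matrix has rank 5, and its Smith normal form has invariant factors (1,1,1,1,1).

From H_k ≅ ker(∂_k) / im(∂_{k+1}) we obtain:

  H_0: rank C_0 − rank ∂_1 = 5 − 4 = 1, and the invariant factors of ∂_1 are all 1, so H_0 ≅ Z.
  H_1: rank ker ∂_1 − rank ∂_2 = (10 − 4) − 5 = 1, and the invariant factors of ∂_2 are all 1, so H_1 ≅ Z.
  H_2: rank ker ∂_2 − rank ∂_3 = (5 − 5) − 0 = 0, and there is no ∂_3, so H_2 ≅ 0.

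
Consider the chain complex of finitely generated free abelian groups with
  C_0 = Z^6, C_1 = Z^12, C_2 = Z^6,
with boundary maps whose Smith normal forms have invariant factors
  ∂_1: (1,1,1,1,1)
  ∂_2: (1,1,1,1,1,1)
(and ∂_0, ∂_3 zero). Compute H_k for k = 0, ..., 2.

H_0 = Z,  H_1 = Z,  H_2 = 0.

H_0: b_0 = 6 − 0 − 5 = 1; torsion from ∂_1 factors > 1: none. So H_0 = Z.
H_1: b_1 = 12 − 5 − 6 = 1; torsion from ∂_2 factors > 1: none. So H_1 = Z.
H_2: b_2 = 6 − 6 − 0 = 0; torsion from ∂_3 factors > 1: none. So H_2 = 0.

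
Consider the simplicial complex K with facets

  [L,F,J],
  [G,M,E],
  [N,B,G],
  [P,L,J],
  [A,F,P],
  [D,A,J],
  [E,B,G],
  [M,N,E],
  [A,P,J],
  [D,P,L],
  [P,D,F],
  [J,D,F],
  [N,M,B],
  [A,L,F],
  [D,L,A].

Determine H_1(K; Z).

H_1 = Z ⊕ Z/2.

Order the vertices as A < B < D < E < F < G < J < L < M < N < P. Listing each simplex with vertices in this order, K has dimension 2 with simplices:

  0-simplices (11): A, B, D, E, F, G, J, L, M, N, P
  1-simplices (25): AD, AF, AJ, AL, AP, BE, BG, BM, BN, DF, DJ, DL, DP, EG, EM, EN, FJ, FL, FP, GM, GN, JL, JP, LP, MN
  2-simplices (15): ADJ, ADL, AFL, AFP, AJP, BEG, BGN, BMN, DFJ, DFP, DLP, EGM, EMN, FJL, JLP

so the chain groups are C_0 ≅ Z^11, C_1 ≅ Z^25, C_2 ≅ Z^15.

The boundary map ∂_1: C_1 → C_0 is given by ∂[p,q] = [q] − [p]. For instance
  ∂GM = M − G.
As a 11×25 matrix over Z this has rank 9, with invariant factors (1,1,1,1,1,1,1,1,1).

∂_2: C_2 → C_1 sends each 2-simplex [p,q,r] to [q,r] − [p,r] + [p,q]. For instance
  ∂BMN = MN − BN + BM,
  ∂AJP = JP − AP + AJ.
As a 25×15 matrix over Z this has rank 15, with invariant factors (1,1,1,1,1,1,1,1,1,1,1,1,1,1,2).

Reading off H_k = ker ∂_k / im ∂_{k+1}:

  H_1: rank ker ∂_1 − rank ∂_2 = (25 − 9) − 15 = 1, and ∂_2 has invariant factor 2 > 1, so H_1 = Z ⊕ Z/2.

(K is a triangulation of the disjoint union of the Möbius band and the real projective plane RP^2.)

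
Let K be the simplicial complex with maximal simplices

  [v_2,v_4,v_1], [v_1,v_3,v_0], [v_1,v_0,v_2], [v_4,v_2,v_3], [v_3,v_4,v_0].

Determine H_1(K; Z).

H_1 = Z.

We work with the vertex ordering v_0 < v_1 < v_2 < v_3 < v_4. The simplices of K, each written with vertices in increasing order, are:

  0-simplices (5): [v_0], [v_1], [v_2], [v_3], [v_4]
  1-simplices (10): [v_0,v_1], [v_0,v_2], [v_0,v_3], [v_0,v_4], [v_1,v_2], [v_1,v_3], [v_1,v_4], [v_2,v_3], [v_2,v_4], [v_3,v_4]
  2-simplices (5): [v_0,v_1,v_2], [v_0,v_1,v_3], [v_0,v_3,v_4], [v_1,v_2,v_4], [v_2,v_3,v_4]

giving chain groups C_0 ≅ Z^5, C_1 ≅ Z^10, C_2 ≅ Z^5.

The boundary map ∂_1: C_1 → C_0 sends each edge [p,q] (with p < q) to q − p.
The resulting 5×10 matrix has rank 4, and its Smith normal form has invariant factors (1,1,1,1).

∂_2: C_2 → C_1 acts by ∂[p,q,r] = [q,r] − [p,r] + [p,q]. For instance
  ∂[v_0,v_3,v_4] = [v_3,v_4] − [v_0,v_4] + [v_0,v_3],
  ∂[v_2,v_3,v_4] = [v_3,v_4] − [v_2,v_4] + [v_2,v_3].
As a 10×5 matrix over Z this has rank 5, with invariant factors (1,1,1,1,1).

From H_k ≅ ker(∂_k) / im(∂_{k+1}) we obtain:

  H_1: rank ker ∂_1 − rank ∂_2 = (10 − 4) − 5 = 1, and the invariant factors of ∂_2 are all 1, so H_1 ≅ Z.

(K is a triangulation of the Möbius band.)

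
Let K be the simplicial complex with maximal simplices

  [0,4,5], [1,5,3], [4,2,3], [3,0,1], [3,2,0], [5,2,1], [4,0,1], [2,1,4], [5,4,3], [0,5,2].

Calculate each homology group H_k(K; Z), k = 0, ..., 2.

Fix the vertex order 0 < 1 < 2 < 3 < 4 < 5 and write every simplex with vertices in increasing order. Then dim K = 2 and the simplices of K are:

  0-simplices (6): [0], [1], [2], [3], [4], [5]
  1-simplices (15): [0,1], [0,2], [0,3], [0,4], [0,5], [1,2], [1,3], [1,4], [1,5], [2,3], [2,4], [2,5], [3,4], [3,5], [4,5]
  2-simplices (10): [0,1,3], [0,1,4], [0,2,3], [0,2,5], [0,4,5], [1,2,4], [1,2,5], [1,3,5], [2,3,4], [3,4,5]

so the chain groups are C_0 ≅ Z^6, C_1 ≅ Z^15, C_2 ≅ Z^10.

Boundary ∂_1: C_1 → C_0 sends each edge [p,q] (with p < q) to q − p. For instance
  ∂[0,5] = [5] − [0].
The 6×15 boundary matrix has rank 5 and Smith normal form diag(1,1,1,1,1).

∂_2: C_2 → C_1 maps a triangle to the signed sum of its edges. For instance
  ∂[0,2,5] = [2,5] − [0,5] + [0,2],
  ∂[0,1,4] = [1,4] − [0,4] + [0,1].
As a 15×10 matrix over Z this has rank 10, with invariant factors (1,1,1,1,1,1,1,1,1,2).

Reading off H_k = ker ∂_k / im ∂_{k+1}:

  H_0: rank C_0 − rank ∂_1 = 6 − 5 = 1, and the invariant factors of ∂_1 are all 1, so H_0 ≅ Z.
  H_1: rank ker ∂_1 − rank ∂_2 = (15 − 5) − 10 = 0, and ∂_2 has invariant factor 2 > 1, so H_1 ≅ Z/2Z.
  H_2: rank ker ∂_2 − rank ∂_3 = (10 − 10) − 0 = 0, and there is no ∂_3, so H_2 ≅ 0.

As a check, the Euler characteristic is 6 − 15 + 10 = 1, which agrees with 1 − 0 + 0 = 1.
(K is a triangulation of the real projective plane RP^2.)

H_0 = Z,  H_1 = Z/2Z,  H_2 = 0.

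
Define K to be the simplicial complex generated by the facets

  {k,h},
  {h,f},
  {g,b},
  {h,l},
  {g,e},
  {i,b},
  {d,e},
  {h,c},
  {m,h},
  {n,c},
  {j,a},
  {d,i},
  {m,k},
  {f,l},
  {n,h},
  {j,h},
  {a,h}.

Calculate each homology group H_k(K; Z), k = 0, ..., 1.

H_0 = Z^2,  H_1 = Z^5.

Order the vertices as a < b < c < d < e < f < g < h < i < j < k < l < m < n. Listing each simplex with vertices in this order, K has dimension 1 with simplices:

  0-simplices (14): a, b, c, d, e, f, g, h, i, j, k, l, m, n
  1-simplices (17): ah, aj, bg, bi, ch, cn, de, di, eg, fh, fl, hj, hk, hl, hm, hn, km

giving chain groups C_0 ≅ Z^14, C_1 ≅ Z^17.

∂_1: C_1 → C_0 sends each edge [p,q] (with p < q) to q − p.
This gives a 14×17 integer matrix of rank 12; reducing to Smith normal form yields diagonal entries (1,1,1,1,1,1,1,1,1,1,1,1).

Computing H_k = (kernel of ∂_k) / (image of ∂_{k+1}):

  H_0: rank C_0 − rank ∂_1 = 14 − 12 = 2, and the invariant factors of ∂_1 are all 1, so H_0 ≅ Z^2.
  H_1: rank ker ∂_1 − rank ∂_2 = (17 − 12) − 0 = 5, and there is no ∂_2, so H_1 ≅ Z^5.

As a check, the Euler characteristic is 14 − 17 = -3, which agrees with 2 − 5 = -3.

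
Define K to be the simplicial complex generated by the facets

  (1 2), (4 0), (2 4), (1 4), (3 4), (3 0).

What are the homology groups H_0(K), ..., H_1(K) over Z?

Take the total order 0 < 1 < 2 < 3 < 4 on the vertex set. Then K (dimension 1) consists of the simplices:

  0-simplices (5): [0], [1], [2], [3], [4]
  1-simplices (6): [0,3], [0,4], [1,2], [1,4], [2,4], [3,4]

giving chain groups C_0 ≅ Z^5, C_1 ≅ Z^6.

The boundary map ∂_1: C_1 → C_0 maps an edge to its endpoints' difference, ∂[p,q] = q − p.
The resulting 5×6 matrix has rank 4, and its Smith normal form has invariant factors (1,1,1,1).

Now H_k = ker ∂_k / im ∂_{k+1}, so:

  H_0: rank C_0 − rank ∂_1 = 5 − 4 = 1, and the invariant factors of ∂_1 are all 1, so H_0 ≅ Z.
  H_1: rank ker ∂_1 − rank ∂_2 = (6 − 4) − 0 = 2, and there is no ∂_2, so H_1 ≅ Z^2.

(K is a triangulation of a wedge of 2 circles.)

H_0 = Z,  H_1 = Z^2.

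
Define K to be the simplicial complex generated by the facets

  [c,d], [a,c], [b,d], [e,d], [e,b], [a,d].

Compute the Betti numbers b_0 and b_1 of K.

K has 5 vertices, 6 edges.
rank ∂_0 = 0, rank ∂_1 = 4 ⇒ b_0 = 5 − 0 − 4 = 1; all invariant factors of ∂_1 are 1 so no torsion. So H_0 = Z.
rank ∂_1 = 4, rank ∂_2 = 0 ⇒ b_1 = 6 − 4 − 0 = 2. So H_1 = Z^2.

b_0 = 1, b_1 = 2.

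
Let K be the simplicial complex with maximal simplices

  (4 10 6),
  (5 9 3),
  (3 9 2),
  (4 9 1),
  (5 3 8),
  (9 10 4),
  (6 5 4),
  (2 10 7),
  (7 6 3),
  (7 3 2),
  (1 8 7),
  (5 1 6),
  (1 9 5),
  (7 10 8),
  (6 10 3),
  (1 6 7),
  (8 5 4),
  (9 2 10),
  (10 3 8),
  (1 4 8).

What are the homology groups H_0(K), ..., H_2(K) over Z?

H_0 ≅ Z,  H_1 ≅ Z ⊕ Z_2,  H_2 = 0.

Fix the vertex order 1 < 2 < 3 < 4 < 5 < 6 < 7 < 8 < 9 < 10 and write every simplex with vertices in increasing order. Then dim K = 2 and the simplices of K are:

  0-simplices (10): [1], [2], [3], [4], [5], [6], [7], [8], [9], [10]
  1-simplices (30): (30 of them)
  2-simplices (20): (20 of them)

giving chain groups C_0 ≅ Z^10, C_1 ≅ Z^30, C_2 ≅ Z^20.

Boundary ∂_1: C_1 → C_0 sends each edge [p,q] (with p < q) to q − p. For instance
  ∂[5,9] = [9] − [5].
This gives a 10×30 integer matrix of rank 9; reducing to Smith normal form yields diagonal entries (1,1,1,1,1,1,1,1,1).

Boundary ∂_2: C_2 → C_1 acts by ∂[p,q,r] = [q,r] − [p,r] + [p,q]. For instance
  ∂[3,5,9] = [5,9] − [3,9] + [3,5],
  ∂[1,7,8] = [7,8] − [1,8] + [1,7].
The 30×20 boundary matrix has rank 20 and Smith normal form diag(1,1,1,1,1,1,1,1,1,1,1,1,1,1,1,1,1,1,1,2).

From H_k ≅ ker(∂_k) / im(∂_{k+1}) we obtain:

  H_0: rank C_0 − rank ∂_1 = 10 − 9 = 1, and the invariant factors of ∂_1 are all 1, so H_0 ≅ Z.
  H_1: rank ker ∂_1 − rank ∂_2 = (30 − 9) − 20 = 1, and ∂_2 has invariant factor 2 > 1, so H_1 ≅ Z ⊕ Z_2.
  H_2: rank ker ∂_2 − rank ∂_3 = (20 − 20) − 0 = 0, and there is no ∂_3, so H_2 ≅ 0.

As a check, the Euler characteristic is 10 − 30 + 20 = 0, which agrees with 1 − 1 + 0 = 0.
(K is a triangulation of the Klein bottle.)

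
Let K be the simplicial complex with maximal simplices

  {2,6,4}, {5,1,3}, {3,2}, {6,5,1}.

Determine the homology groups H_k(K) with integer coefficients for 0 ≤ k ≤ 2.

H_0 ≅ Z,  H_1 ≅ Z,  H_2 = 0.

Take the total order 1 < 2 < 3 < 4 < 5 < 6 on the vertex set. Then K (dimension 2) consists of the simplices:

  0-simplices (6): [1], [2], [3], [4], [5], [6]
  1-simplices (9): [1,3], [1,5], [1,6], [2,3], [2,4], [2,6], [3,5], [4,6], [5,6]
  2-simplices (3): [1,3,5], [1,5,6], [2,4,6]

giving chain groups C_0 ≅ Z^6, C_1 ≅ Z^9, C_2 ≅ Z^3.

∂_1: C_1 → C_0 sends each edge [p,q] (with p < q) to q − p.
The 6×9 boundary matrix has rank 5 and Smith normal form diag(1,1,1,1,1).

∂_2: C_2 → C_1 sends each 2-simplex [p,q,r] to [q,r] − [p,r] + [p,q]. For instance
  ∂[1,3,5] = [3,5] − [1,5] + [1,3],
  ∂[2,4,6] = [4,6] − [2,6] + [2,4].
The 9×3 boundary matrix has rank 3 and Smith normal form diag(1,1,1).

Now H_k = ker ∂_k / im ∂_{k+1}, so:

  H_0: rank C_0 − rank ∂_1 = 6 − 5 = 1, and the invariant factors of ∂_1 are all 1, so H_0 ≅ Z.
  H_1: rank ker ∂_1 − rank ∂_2 = (9 − 5) − 3 = 1, and the invariant factors of ∂_2 are all 1, so H_1 ≅ Z.
  H_2: rank ker ∂_2 − rank ∂_3 = (3 − 3) − 0 = 0, and there is no ∂_3, so H_2 ≅ 0.

As a check, the Euler characteristic is 6 − 9 + 3 = 0, which agrees with 1 − 1 + 0 = 0.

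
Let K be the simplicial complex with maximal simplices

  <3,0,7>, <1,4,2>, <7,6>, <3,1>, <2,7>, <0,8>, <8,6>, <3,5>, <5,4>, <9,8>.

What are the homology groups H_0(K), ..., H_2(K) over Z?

Take the total order 0 < 1 < 2 < 3 < 4 < 5 < 6 < 7 < 8 < 9 on the vertex set. Then K (dimension 2) consists of the simplices:

  0-simplices (10): [0], [1], [2], [3], [4], [5], [6], [7], [8], [9]
  1-simplices (14): [0,3], [0,7], [0,8], [1,2], [1,3], [1,4], [2,4], [2,7], [3,5], [3,7], [4,5], [6,7], [6,8], [8,9]
  2-simplices (2): [0,3,7], [1,2,4]

so the chain groups are C_0 ≅ Z^10, C_1 ≅ Z^14, C_2 ≅ Z^2.

Boundary ∂_1: C_1 → C_0 is given by ∂[p,q] = [q] − [p]. For instance
  ∂[1,3] = [3] − [1].
As a 10×14 matrix over Z this has rank 9, with invariant factors (1,1,1,1,1,1,1,1,1).

The boundary map ∂_2: C_2 → C_1 sends each 2-simplex [p,q,r] to [q,r] − [p,r] + [p,q]. For instance
  ∂[1,2,4] = [2,4] − [1,4] + [1,2],
  ∂[0,3,7] = [3,7] − [0,7] + [0,3].
This gives a 14×2 integer matrix of rank 2; reducing to Smith normal form yields diagonal entries (1,1).

From H_k ≅ ker(∂_k) / im(∂_{k+1}) we obtain:

  H_0: rank C_0 − rank ∂_1 = 10 − 9 = 1, and the invariant factors of ∂_1 are all 1, so H_0 ≅ Z.
  H_1: rank ker ∂_1 − rank ∂_2 = (14 − 9) − 2 = 3, and the invariant factors of ∂_2 are all 1, so H_1 ≅ Z^3.
  H_2: rank ker ∂_2 − rank ∂_3 = (2 − 2) − 0 = 0, and there is no ∂_3, so H_2 ≅ 0.

As a check, the Euler characteristic is 10 − 14 + 2 = -2, which agrees with 1 − 3 + 0 = -2.

H_0 ≅ Z,  H_1 ≅ Z^3,  H_2 = 0.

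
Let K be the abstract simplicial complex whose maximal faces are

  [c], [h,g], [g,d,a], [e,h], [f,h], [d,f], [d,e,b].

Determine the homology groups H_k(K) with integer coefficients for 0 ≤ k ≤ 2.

H_0 = Z^2,  H_1 = Z^2,  H_2 = 0.

Fix the vertex order a < b < c < d < e < f < g < h and write every simplex with vertices in increasing order. Then dim K = 2 and the simplices of K are:

  0-simplices (8): a, b, c, d, e, f, g, h
  1-simplices (10): ad, ag, bd, be, de, df, dg, eh, fh, gh
  2-simplices (2): adg, bde

Hence C_0 ≅ Z^8, C_1 ≅ Z^10, C_2 ≅ Z^2.

Boundary ∂_1: C_1 → C_0 maps an edge to its endpoints' difference, ∂[p,q] = q − p. For instance
  ∂dg = g − d.
The 8×10 boundary matrix has rank 6 and Smith normal form diag(1,1,1,1,1,1).

∂_2: C_2 → C_1 maps a triangle to the signed sum of its edges. For instance
  ∂bde = de − be + bd,
  ∂adg = dg − ag + ad.
As a 10×2 matrix over Z this has rank 2, with invariant factors (1,1).

Computing H_k = (kernel of ∂_k) / (image of ∂_{k+1}):

  H_0: rank C_0 − rank ∂_1 = 8 − 6 = 2, and the invariant factors of ∂_1 are all 1, so H_0 ≅ Z^2.
  H_1: rank ker ∂_1 − rank ∂_2 = (10 − 6) − 2 = 2, and the invariant factors of ∂_2 are all 1, so H_1 ≅ Z^2.
  H_2: rank ker ∂_2 − rank ∂_3 = (2 − 2) − 0 = 0, and there is no ∂_3, so H_2 ≅ 0.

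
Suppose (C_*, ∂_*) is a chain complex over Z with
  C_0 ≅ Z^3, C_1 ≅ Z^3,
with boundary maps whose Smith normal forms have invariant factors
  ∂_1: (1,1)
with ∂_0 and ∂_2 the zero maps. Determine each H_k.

H_0 = Z,  H_1 = Z.

H_0: b_0 = 3 − 0 − 2 = 1; torsion from ∂_1 factors > 1: none. So H_0 = Z.
H_1: b_1 = 3 − 2 − 0 = 1; torsion from ∂_2 factors > 1: none. So H_1 = Z.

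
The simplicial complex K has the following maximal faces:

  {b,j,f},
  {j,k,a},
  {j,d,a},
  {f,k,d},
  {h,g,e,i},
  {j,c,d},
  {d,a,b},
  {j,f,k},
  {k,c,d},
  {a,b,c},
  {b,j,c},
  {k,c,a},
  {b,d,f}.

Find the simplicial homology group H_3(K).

Order the vertices as a < b < c < d < e < f < g < h < i < j < k. Listing each simplex with vertices in this order, K has dimension 3 with simplices:

  0-simplices (11): a, b, c, d, e, f, g, h, i, j, k
  1-simplices (24): ab, ac, ad, aj, ak, bc, bd, bf, bj, cd, cj, ck, df, dj, dk, eg, eh, ei, fj, fk, gh, gi, hi, jk
  2-simplices (16): abc, abd, ack, adj, ajk, bcj, bdf, bfj, cdj, cdk, dfk, egh, egi, ehi, fjk, ghi
  3-simplices (1): eghi

so the chain groups are C_0 ≅ Z^11, C_1 ≅ Z^24, C_2 ≅ Z^16, C_3 ≅ Z^1.

The boundary map ∂_1: C_1 → C_0 maps an edge to its endpoints' difference, ∂[p,q] = q − p. For instance
  ∂bd = d − b.
The resulting 11×24 matrix has rank 9, and its Smith normal form has invariant factors (1,1,1,1,1,1,1,1,1).

Boundary ∂_2: C_2 → C_1 sends each 2-simplex [p,q,r] to [q,r] − [p,r] + [p,q]. For instance
  ∂egi = gi − ei + eg,
  ∂cdk = dk − ck + cd.
As a 24×16 matrix over Z this has rank 15, with invariant factors (1,1,1,1,1,1,1,1,1,1,1,1,1,1,2).

The boundary map ∂_3: C_3 → C_2 sends each 3-simplex σ to the alternating sum Σ_i (−1)^i (σ with its i-th vertex removed). For instance
  ∂eghi = ghi − ehi + egi − egh.
As a 16×1 matrix over Z this has rank 1, with invariant factors (1).

From H_k ≅ ker(∂_k) / im(∂_{k+1}) we obtain:

  H_3: rank ker ∂_3 − rank ∂_4 = (1 − 1) − 0 = 0, and there is no ∂_4, so H_3 ≅ 0.

H_3 ≅ 0.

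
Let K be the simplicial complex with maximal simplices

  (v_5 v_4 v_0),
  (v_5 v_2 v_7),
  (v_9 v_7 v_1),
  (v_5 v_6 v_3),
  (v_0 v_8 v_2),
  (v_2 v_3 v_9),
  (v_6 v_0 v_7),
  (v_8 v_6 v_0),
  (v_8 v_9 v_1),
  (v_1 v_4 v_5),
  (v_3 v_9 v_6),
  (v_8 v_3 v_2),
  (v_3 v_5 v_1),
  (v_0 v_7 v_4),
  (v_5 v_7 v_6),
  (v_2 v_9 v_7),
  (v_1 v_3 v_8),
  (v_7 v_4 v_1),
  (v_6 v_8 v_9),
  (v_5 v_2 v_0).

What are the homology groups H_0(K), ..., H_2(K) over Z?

H_0 ≅ Z,  H_1 ≅ Z ⊕ Z/2,  H_2 = 0.

Order the vertices as v_0 < v_1 < v_2 < v_3 < v_4 < v_5 < v_6 < v_7 < v_8 < v_9. Listing each simplex with vertices in this order, K has dimension 2 with simplices:

  0-simplices (10): [v_0], [v_1], [v_2], [v_3], [v_4], [v_5], [v_6], [v_7], [v_8], [v_9]
  1-simplices (30): (30 of them)
  2-simplices (20): (20 of them)

Hence C_0 ≅ Z^10, C_1 ≅ Z^30, C_2 ≅ Z^20.

∂_1: C_1 → C_0 sends each edge [p,q] (with p < q) to q − p.
The 10×30 boundary matrix has rank 9 and Smith normal form diag(1,1,1,1,1,1,1,1,1).

∂_2: C_2 → C_1 sends each 2-simplex [p,q,r] to [q,r] − [p,r] + [p,q]. For instance
  ∂[v_1,v_3,v_8] = [v_3,v_8] − [v_1,v_8] + [v_1,v_3],
  ∂[v_3,v_5,v_6] = [v_5,v_6] − [v_3,v_6] + [v_3,v_5].
As a 30×20 matrix over Z this has rank 20, with invariant factors (1,1,1,1,1,1,1,1,1,1,1,1,1,1,1,1,1,1,1,2).

Reading off H_k = ker ∂_k / im ∂_{k+1}:

  H_0: rank C_0 − rank ∂_1 = 10 − 9 = 1, and the invariant factors of ∂_1 are all 1, so H_0 ≅ Z.
  H_1: rank ker ∂_1 − rank ∂_2 = (30 − 9) − 20 = 1, and ∂_2 has invariant factor 2 > 1, so H_1 ≅ Z ⊕ Z/2.
  H_2: rank ker ∂_2 − rank ∂_3 = (20 − 20) − 0 = 0, and there is no ∂_3, so H_2 ≅ 0.

(K is a triangulation of the Klein bottle.)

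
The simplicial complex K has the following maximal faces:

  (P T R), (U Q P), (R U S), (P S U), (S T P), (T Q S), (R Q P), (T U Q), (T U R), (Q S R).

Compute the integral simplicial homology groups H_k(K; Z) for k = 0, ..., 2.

We work with the vertex ordering P < Q < R < S < T < U. The simplices of K, each written with vertices in increasing order, are:

  0-simplices (6): P, Q, R, S, T, U
  1-simplices (15): PQ, PR, PS, PT, PU, QR, QS, QT, QU, RS, RT, RU, ST, SU, TU
  2-simplices (10): PQR, PQU, PRT, PST, PSU, QRS, QST, QTU, RSU, RTU

giving chain groups C_0 ≅ Z^6, C_1 ≅ Z^15, C_2 ≅ Z^10.

∂_1: C_1 → C_0 is given by ∂[p,q] = [q] − [p]. For instance
  ∂TU = U − T.
The resulting 6×15 matrix has rank 5, and its Smith normal form has invariant factors (1,1,1,1,1).

∂_2: C_2 → C_1 maps a triangle to the signed sum of its edges. For instance
  ∂PRT = RT − PT + PR,
  ∂QST = ST − QT + QS.
The 15×10 boundary matrix has rank 10 and Smith normal form diag(1,1,1,1,1,1,1,1,1,2).

Computing H_k = (kernel of ∂_k) / (image of ∂_{k+1}):

  H_0: rank C_0 − rank ∂_1 = 6 − 5 = 1, and the invariant factors of ∂_1 are all 1, so H_0 ≅ Z.
  H_1: rank ker ∂_1 − rank ∂_2 = (15 − 5) − 10 = 0, and ∂_2 has invariant factor 2 > 1, so H_1 ≅ Z/2.
  H_2: rank ker ∂_2 − rank ∂_3 = (10 − 10) − 0 = 0, and there is no ∂_3, so H_2 ≅ 0.

(K is a triangulation of the real projective plane RP^2.)

H_0 = Z,  H_1 = Z/2,  H_2 = 0.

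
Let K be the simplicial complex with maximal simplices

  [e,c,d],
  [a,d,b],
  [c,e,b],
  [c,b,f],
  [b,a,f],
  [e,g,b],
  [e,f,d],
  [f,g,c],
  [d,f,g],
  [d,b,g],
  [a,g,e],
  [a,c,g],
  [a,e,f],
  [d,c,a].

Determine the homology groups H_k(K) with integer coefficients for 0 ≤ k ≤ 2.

H_0 = Z,  H_1 = Z^2,  H_2 = Z.

We work with the vertex ordering a < b < c < d < e < f < g. The simplices of K, each written with vertices in increasing order, are:

  0-simplices (7): a, b, c, d, e, f, g
  1-simplices (21): ab, ac, ad, ae, af, ag, bc, bd, be, bf, bg, cd, ce, cf, cg, de, df, dg, ef, eg, fg
  2-simplices (14): abd, abf, acd, acg, aef, aeg, bce, bcf, bdg, beg, cde, cfg, def, dfg

Hence C_0 ≅ Z^7, C_1 ≅ Z^21, C_2 ≅ Z^14.

∂_1: C_1 → C_0 maps an edge to its endpoints' difference, ∂[p,q] = q − p. For instance
  ∂bg = g − b.
As a 7×21 matrix over Z this has rank 6, with invariant factors (1,1,1,1,1,1).

The boundary map ∂_2: C_2 → C_1 acts by ∂[p,q,r] = [q,r] − [p,r] + [p,q]. For instance
  ∂bce = ce − be + bc,
  ∂acg = cg − ag + ac.
This gives a 21×14 integer matrix of rank 13; reducing to Smith normal form yields diagonal entries (1,1,1,1,1,1,1,1,1,1,1,1,1).

From H_k ≅ ker(∂_k) / im(∂_{k+1}) we obtain:

  H_0: rank C_0 − rank ∂_1 = 7 − 6 = 1, and the invariant factors of ∂_1 are all 1, so H_0 ≅ Z.
  H_1: rank ker ∂_1 − rank ∂_2 = (21 − 6) − 13 = 2, and the invariant factors of ∂_2 are all 1, so H_1 ≅ Z^2.
  H_2: rank ker ∂_2 − rank ∂_3 = (14 − 13) − 0 = 1, and there is no ∂_3, so H_2 ≅ Z.

As a check, the Euler characteristic is 7 − 21 + 14 = 0, which agrees with 1 − 2 + 1 = 0.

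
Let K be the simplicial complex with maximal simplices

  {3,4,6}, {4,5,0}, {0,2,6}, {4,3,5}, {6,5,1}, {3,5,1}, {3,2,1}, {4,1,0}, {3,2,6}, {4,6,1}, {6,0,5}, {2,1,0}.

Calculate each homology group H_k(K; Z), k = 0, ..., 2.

K has 7 vertices, 18 edges, 12 triangles.
rank ∂_0 = 0, rank ∂_1 = 6 ⇒ b_0 = 7 − 0 − 6 = 1; all invariant factors of ∂_1 are 1 so no torsion. So H_0 = Z.
rank ∂_1 = 6, rank ∂_2 = 12 ⇒ b_1 = 18 − 6 − 12 = 0; ∂_2 has invariant factor(s) [2] giving torsion. So H_1 = Z/2Z.
rank ∂_2 = 12, rank ∂_3 = 0 ⇒ b_2 = 12 − 12 − 0 = 0. So H_2 = 0.

H_0 ≅ Z,  H_1 ≅ Z/2Z,  H_2 = 0.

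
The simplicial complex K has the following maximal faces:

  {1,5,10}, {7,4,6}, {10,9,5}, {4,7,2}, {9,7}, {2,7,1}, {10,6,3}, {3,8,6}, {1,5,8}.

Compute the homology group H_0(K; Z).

Take the total order 1 < 2 < 3 < 4 < 5 < 6 < 7 < 8 < 9 < 10 on the vertex set. Then K (dimension 2) consists of the simplices:

  0-simplices (10): [1], [2], [3], [4], [5], [6], [7], [8], [9], [10]
  1-simplices (20): [1,2], [1,5], [1,7], [1,8], [1,10], [2,4], [2,7], [3,6], [3,8], [3,10], [4,6], [4,7], [5,8], [5,9], [5,10], [6,7], [6,8], [6,10], [7,9], [9,10]
  2-simplices (8): [1,2,7], [1,5,8], [1,5,10], [2,4,7], [3,6,8], [3,6,10], [4,6,7], [5,9,10]

Hence C_0 ≅ Z^10, C_1 ≅ Z^20, C_2 ≅ Z^8.

The boundary map ∂_1: C_1 → C_0 is given by ∂[p,q] = [q] − [p]. For instance
  ∂[4,6] = [6] − [4].
This gives a 10×20 integer matrix of rank 9; reducing to Smith normal form yields diagonal entries (1,1,1,1,1,1,1,1,1).

∂_2: C_2 → C_1 maps a triangle to the signed sum of its edges. For instance
  ∂[2,4,7] = [4,7] − [2,7] + [2,4],
  ∂[1,2,7] = [2,7] − [1,7] + [1,2].
This gives a 20×8 integer matrix of rank 8; reducing to Smith normal form yields diagonal entries (1,1,1,1,1,1,1,1).

From H_k ≅ ker(∂_k) / im(∂_{k+1}) we obtain:

  H_0: rank C_0 − rank ∂_1 = 10 − 9 = 1, and the invariant factors of ∂_1 are all 1, so H_0 = Z.

H_0 = Z.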